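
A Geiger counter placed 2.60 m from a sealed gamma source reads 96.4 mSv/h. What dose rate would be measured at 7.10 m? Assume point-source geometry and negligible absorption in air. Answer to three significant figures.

12.9 mSv/h

Intensity scales as (d₁/d₂)², so scaling from 2.60 m to 7.10 m:
(2.60/7.10)² = 0.1341, so 96.4 × 0.1341 = 12.93 mSv/h.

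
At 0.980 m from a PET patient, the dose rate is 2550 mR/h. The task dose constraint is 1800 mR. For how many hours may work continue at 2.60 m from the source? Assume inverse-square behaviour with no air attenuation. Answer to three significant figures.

4.97 h

Applying the 1/r² law, rate at 2.60 m:
2550 × (0.980/2.60)² = 2550 × 0.1421 = 362.4 mR/h.
Stay time = 1800 mR ÷ 362.4 mR/h = 4.967 h.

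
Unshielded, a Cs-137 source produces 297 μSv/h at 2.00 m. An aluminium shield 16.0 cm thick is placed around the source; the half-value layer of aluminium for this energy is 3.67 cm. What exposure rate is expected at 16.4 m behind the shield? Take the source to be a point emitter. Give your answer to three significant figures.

0.215 μSv/h

Distance alone: 297 × (2.00/16.4)² = 297 × 0.01487 = 4.416 μSv/h.
Shield: 16.0/3.67 = 4.360 half-value layers → attenuation 2^(−4.360) = 0.04870.
Combined: 4.416 × 0.04870 = 0.2151 μSv/h.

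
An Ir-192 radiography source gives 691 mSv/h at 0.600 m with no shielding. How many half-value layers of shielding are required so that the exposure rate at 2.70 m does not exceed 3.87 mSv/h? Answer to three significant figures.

3.14 half-value layers

At 2.70 m, distance alone gives 691 × (0.600/2.70)² = 691 × 0.04938 = 34.12 mSv/h.
Further attenuation needed: 34.12/3.87 = 8.817.
n = log₂(8.817) = 3.140 half-value layers.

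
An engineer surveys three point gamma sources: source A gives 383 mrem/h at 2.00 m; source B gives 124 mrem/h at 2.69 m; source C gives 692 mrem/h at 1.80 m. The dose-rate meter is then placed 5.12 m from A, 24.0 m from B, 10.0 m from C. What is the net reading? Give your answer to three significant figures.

82.4 mrem/h

By superposition, sum each source's inverse-square contribution:
A: 383 × (2.00/5.12)² = 58.44 mrem/h
B: 124 × (2.69/24.0)² = 1.558 mrem/h
C: 692 × (1.80/10.0)² = 22.42 mrem/h
Total = 58.44 + 1.558 + 22.42 = 82.42 mrem/h.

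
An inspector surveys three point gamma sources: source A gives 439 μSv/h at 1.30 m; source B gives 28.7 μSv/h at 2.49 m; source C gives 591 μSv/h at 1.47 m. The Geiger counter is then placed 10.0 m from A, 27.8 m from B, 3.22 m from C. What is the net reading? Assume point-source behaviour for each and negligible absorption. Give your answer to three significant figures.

By superposition, sum each source's inverse-square contribution:
A: 439 × (1.30/10.0)² = 7.419 μSv/h
B: 28.7 × (2.49/27.8)² = 0.2302 μSv/h
C: 591 × (1.47/3.22)² = 123.2 μSv/h
Total = 7.419 + 0.2302 + 123.2 = 130.8 μSv/h.

131 μSv/h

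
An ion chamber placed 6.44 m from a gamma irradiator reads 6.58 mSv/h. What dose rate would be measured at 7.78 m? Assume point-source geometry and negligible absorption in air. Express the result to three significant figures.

Using I₁d₁² = I₂d₂², scaling from 6.44 m to 7.78 m:
(6.44/7.78)² = 0.6852, so 6.58 × 0.6852 = 4.509 mSv/h.

4.51 mSv/h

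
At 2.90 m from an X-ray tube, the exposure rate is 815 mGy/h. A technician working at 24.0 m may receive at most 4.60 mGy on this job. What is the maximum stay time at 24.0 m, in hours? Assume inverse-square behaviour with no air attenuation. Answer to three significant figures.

0.387 h

Using I₁d₁² = I₂d₂², rate at 24.0 m:
(2.90/24.0)² = 0.01460, so 815 × 0.01460 = 11.90 mGy/h.
Stay time = 4.60 mGy ÷ 11.90 mGy/h = 0.3866 h.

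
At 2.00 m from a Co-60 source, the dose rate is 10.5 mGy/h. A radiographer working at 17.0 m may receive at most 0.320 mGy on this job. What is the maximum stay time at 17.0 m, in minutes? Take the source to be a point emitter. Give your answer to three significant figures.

Intensity scales as (d₁/d₂)², so rate at 17.0 m:
(2.00/17.0)² = 0.01384, so 10.5 × 0.01384 = 0.1453 mGy/h.
Stay time = 0.320 mGy ÷ 0.1453 mGy/h = 2.202 h = 132.1 min.

132 min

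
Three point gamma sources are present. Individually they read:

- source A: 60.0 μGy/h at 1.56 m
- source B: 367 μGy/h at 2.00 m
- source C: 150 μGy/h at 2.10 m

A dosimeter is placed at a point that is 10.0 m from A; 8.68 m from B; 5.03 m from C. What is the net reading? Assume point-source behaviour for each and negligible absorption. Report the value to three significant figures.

47.1 μGy/h

Each source contributes Iᵢ·(dᵢ/rᵢ)²; contributions add.
A: 60.0 × (1.56/10.0)² = 1.460 μGy/h
B: 367 × (2.00/8.68)² = 19.48 μGy/h
C: 150 × (2.10/5.03)² = 26.15 μGy/h
Total = 1.460 + 19.48 + 26.15 = 47.09 μGy/h.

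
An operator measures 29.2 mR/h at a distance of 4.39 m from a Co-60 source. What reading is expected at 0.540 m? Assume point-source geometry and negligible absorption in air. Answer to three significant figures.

Intensity scales as (d₁/d₂)², so the rate at 0.540 m is
29.2 × (4.39/0.540)² = 29.2 × 66.09 = 1930 mR/h.

1930 mR/h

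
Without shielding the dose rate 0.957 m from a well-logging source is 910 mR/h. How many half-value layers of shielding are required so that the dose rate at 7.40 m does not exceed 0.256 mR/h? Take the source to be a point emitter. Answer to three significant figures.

At 7.40 m, distance alone gives 910 × (0.957/7.40)² = 910 × 0.01672 = 15.22 mR/h.
Further attenuation needed: 15.22/0.256 = 59.45.
n = log₂(59.45) = 5.894 half-value layers.

5.89 half-value layers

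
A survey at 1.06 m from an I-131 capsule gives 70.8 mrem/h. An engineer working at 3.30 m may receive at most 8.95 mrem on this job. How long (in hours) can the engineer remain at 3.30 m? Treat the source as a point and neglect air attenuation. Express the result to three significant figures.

1.23 h

Intensity scales as (d₁/d₂)², so rate at 3.30 m:
(1.06/3.30)² = 0.1032, so 70.8 × 0.1032 = 7.307 mrem/h.
Stay time = 8.95 mrem ÷ 7.307 mrem/h = 1.225 h.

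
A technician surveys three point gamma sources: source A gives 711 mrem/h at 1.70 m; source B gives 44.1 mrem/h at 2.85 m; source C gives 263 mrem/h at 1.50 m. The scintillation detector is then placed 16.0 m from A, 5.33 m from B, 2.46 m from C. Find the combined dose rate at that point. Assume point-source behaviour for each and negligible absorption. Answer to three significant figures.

Each source contributes Iᵢ·(dᵢ/rᵢ)²; contributions add.
A: 711 × (1.70/16.0)² = 8.027 mrem/h
B: 44.1 × (2.85/5.33)² = 12.61 mrem/h
C: 263 × (1.50/2.46)² = 97.78 mrem/h
Total = 8.027 + 12.61 + 97.78 = 118.4 mrem/h.

118 mrem/h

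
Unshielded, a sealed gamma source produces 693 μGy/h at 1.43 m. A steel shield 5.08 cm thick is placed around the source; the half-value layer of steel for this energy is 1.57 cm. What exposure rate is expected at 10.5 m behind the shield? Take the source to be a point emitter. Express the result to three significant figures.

1.36 μGy/h

Distance alone: (1.43/10.5)² = 0.01855, so 693 × 0.01855 = 12.86 μGy/h.
Shield: 5.08/1.57 = 3.236 half-value layers → attenuation 2^(−3.236) = 0.1061.
Combined: 12.86 × 0.1061 = 1.364 μGy/h.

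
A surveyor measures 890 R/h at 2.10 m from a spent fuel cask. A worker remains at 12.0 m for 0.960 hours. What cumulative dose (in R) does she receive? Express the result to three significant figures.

By the inverse-square law, rate at 12.0 m:
(2.10/12.0)² = 0.03063, so 890 × 0.03063 = 27.26 R/h.
Dose = rate × time = 27.26 R/h × 0.9600 h = 26.17 R.

26.2 R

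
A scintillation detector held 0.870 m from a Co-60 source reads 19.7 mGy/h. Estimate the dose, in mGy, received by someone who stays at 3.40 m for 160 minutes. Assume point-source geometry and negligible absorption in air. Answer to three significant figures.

3.44 mGy

By the inverse-square law, rate at 3.40 m:
19.7 × (0.870/3.40)² = 19.7 × 0.06548 = 1.290 mGy/h.
Dose = rate × time = 1.290 mGy/h × 2.667 h = 3.440 mGy.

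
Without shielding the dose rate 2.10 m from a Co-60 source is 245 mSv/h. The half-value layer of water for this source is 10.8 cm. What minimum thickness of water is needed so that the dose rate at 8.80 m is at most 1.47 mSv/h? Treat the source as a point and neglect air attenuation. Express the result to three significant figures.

At 8.80 m, distance alone gives (2.10/8.80)² = 0.05695, so 245 × 0.05695 = 13.95 mSv/h.
Further attenuation needed: 13.95/1.47 = 9.490.
n = log₂(9.490) = 3.246 half-value layers.
Thickness = 3.246 × 10.8 cm = 35.06 cm.

35.1 cm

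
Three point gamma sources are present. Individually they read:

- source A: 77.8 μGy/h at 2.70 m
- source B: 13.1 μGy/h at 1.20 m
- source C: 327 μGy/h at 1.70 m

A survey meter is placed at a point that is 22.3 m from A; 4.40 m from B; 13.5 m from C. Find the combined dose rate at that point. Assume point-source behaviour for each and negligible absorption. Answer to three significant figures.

7.30 μGy/h

Each source contributes Iᵢ·(dᵢ/rᵢ)²; contributions add.
A: 77.8 × (2.70/22.3)² = 1.141 μGy/h
B: 13.1 × (1.20/4.40)² = 0.9744 μGy/h
C: 327 × (1.70/13.5)² = 5.185 μGy/h
Total = 1.141 + 0.9744 + 5.185 = 7.300 μGy/h.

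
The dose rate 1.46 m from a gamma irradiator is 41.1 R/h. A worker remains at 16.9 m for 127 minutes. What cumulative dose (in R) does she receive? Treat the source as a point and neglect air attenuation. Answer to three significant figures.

Applying the 1/r² law, rate at 16.9 m:
41.1 × (1.46/16.9)² = 41.1 × 0.007463 = 0.3067 R/h.
Dose = rate × time = 0.3067 R/h × 2.117 h = 0.6493 R.

0.649 R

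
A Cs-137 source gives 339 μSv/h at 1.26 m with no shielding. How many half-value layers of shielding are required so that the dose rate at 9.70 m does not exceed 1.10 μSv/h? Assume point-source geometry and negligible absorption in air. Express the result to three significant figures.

At 9.70 m, distance alone gives (1.26/9.70)² = 0.01687, so 339 × 0.01687 = 5.719 μSv/h.
Further attenuation needed: 5.719/1.10 = 5.199.
n = log₂(5.199) = 2.378 half-value layers.

2.38 half-value layers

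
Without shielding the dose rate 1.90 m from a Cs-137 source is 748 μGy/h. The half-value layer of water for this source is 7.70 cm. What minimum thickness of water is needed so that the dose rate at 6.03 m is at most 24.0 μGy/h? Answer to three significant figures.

12.5 cm

At 6.03 m, distance alone gives 748 × (1.90/6.03)² = 748 × 0.09928 = 74.26 μGy/h.
Further attenuation needed: 74.26/24.0 = 3.094.
n = log₂(3.094) = 1.629 half-value layers.
Thickness = 1.629 × 7.70 cm = 12.54 cm.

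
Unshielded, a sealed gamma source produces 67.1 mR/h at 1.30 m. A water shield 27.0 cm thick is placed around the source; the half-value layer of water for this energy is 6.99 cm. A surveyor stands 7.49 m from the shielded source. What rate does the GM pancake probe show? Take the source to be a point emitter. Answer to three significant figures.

0.139 mR/h

Distance alone: (1.30/7.49)² = 0.03012, so 67.1 × 0.03012 = 2.021 mR/h.
Shield: 27.0/6.99 = 3.863 half-value layers → attenuation 2^(−3.863) = 0.06873.
Combined: 2.021 × 0.06873 = 0.1389 mR/h.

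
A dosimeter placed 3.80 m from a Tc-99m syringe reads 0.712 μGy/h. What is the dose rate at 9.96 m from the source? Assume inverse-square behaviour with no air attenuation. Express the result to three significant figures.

Applying the 1/r² law, scaling from 3.80 m to 9.96 m:
0.712 × (3.80/9.96)² = 0.712 × 0.1456 = 0.1037 μGy/h.

0.104 μGy/h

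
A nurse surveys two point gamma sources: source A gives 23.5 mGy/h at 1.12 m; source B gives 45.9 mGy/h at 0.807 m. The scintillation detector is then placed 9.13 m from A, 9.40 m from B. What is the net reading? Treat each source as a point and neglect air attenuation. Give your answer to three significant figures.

0.692 mGy/h

By superposition, sum each source's inverse-square contribution:
A: 23.5 × (1.12/9.13)² = 0.3536 mGy/h
B: 45.9 × (0.807/9.40)² = 0.3383 mGy/h
Total = 0.3536 + 0.3383 = 0.6919 mGy/h.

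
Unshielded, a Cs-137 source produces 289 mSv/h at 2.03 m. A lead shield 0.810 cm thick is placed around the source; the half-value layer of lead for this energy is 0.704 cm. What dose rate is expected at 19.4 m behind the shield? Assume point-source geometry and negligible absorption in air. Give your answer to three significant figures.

1.43 mSv/h

Distance alone: 289 × (2.03/19.4)² = 289 × 0.01095 = 3.165 mSv/h.
Shield: 0.810/0.704 = 1.151 half-value layers → attenuation 2^(−1.151) = 0.4503.
Combined: 3.165 × 0.4503 = 1.425 mSv/h.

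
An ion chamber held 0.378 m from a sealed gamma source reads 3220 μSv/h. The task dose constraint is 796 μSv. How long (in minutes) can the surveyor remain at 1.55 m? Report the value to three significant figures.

249 min

Using I₁d₁² = I₂d₂², rate at 1.55 m:
3220 × (0.378/1.55)² = 3220 × 0.05947 = 191.5 μSv/h.
Stay time = 796 μSv ÷ 191.5 μSv/h = 4.157 h = 249.4 min.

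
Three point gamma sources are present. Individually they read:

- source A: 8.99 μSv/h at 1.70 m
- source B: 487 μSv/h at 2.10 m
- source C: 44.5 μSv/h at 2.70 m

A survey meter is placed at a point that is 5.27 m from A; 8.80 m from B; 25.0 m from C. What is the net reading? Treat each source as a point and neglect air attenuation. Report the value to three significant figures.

Each source contributes Iᵢ·(dᵢ/rᵢ)²; contributions add.
A: 8.99 × (1.70/5.27)² = 0.9355 μSv/h
B: 487 × (2.10/8.80)² = 27.73 μSv/h
C: 44.5 × (2.70/25.0)² = 0.5190 μSv/h
Total = 0.9355 + 27.73 + 0.5190 = 29.18 μSv/h.

29.2 μSv/h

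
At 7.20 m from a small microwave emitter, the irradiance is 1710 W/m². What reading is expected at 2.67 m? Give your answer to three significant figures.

Since intensity falls as 1/r², the rate at 2.67 m is
(7.20/2.67)² = 7.272, so 1710 × 7.272 = 12440 W/m².

12400 W/m²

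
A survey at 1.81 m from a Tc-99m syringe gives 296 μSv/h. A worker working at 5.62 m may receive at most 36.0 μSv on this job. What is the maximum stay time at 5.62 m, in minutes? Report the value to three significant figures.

70.4 min

Since intensity falls as 1/r², rate at 5.62 m:
(1.81/5.62)² = 0.1037, so 296 × 0.1037 = 30.70 μSv/h.
Stay time = 36.0 μSv ÷ 30.70 μSv/h = 1.173 h = 70.38 min.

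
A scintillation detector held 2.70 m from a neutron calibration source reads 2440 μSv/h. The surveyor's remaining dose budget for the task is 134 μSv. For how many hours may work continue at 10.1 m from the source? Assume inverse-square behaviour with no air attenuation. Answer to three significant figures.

By the inverse-square law, rate at 10.1 m:
2440 × (2.70/10.1)² = 2440 × 0.07146 = 174.4 μSv/h.
Stay time = 134 μSv ÷ 174.4 μSv/h = 0.7683 h.

0.768 h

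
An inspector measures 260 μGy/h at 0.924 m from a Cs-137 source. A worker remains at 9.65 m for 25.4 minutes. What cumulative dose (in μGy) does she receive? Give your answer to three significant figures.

Intensity scales as (d₁/d₂)², so rate at 9.65 m:
(0.924/9.65)² = 0.009168, so 260 × 0.009168 = 2.384 μGy/h.
Dose = rate × time = 2.384 μGy/h × 0.4233 h = 1.009 μGy.

1.01 μGy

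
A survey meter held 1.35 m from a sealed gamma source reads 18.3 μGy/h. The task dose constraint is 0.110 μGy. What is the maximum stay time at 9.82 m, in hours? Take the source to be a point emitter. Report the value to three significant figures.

0.318 h

By the inverse-square law, rate at 9.82 m:
18.3 × (1.35/9.82)² = 18.3 × 0.01890 = 0.3459 μGy/h.
Stay time = 0.110 μGy ÷ 0.3459 μGy/h = 0.3180 h.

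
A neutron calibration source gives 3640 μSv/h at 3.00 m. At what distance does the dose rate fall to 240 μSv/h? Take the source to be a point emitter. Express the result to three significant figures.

Since intensity falls as 1/r², d₂ = d₁·√(I₁/I₂).
I₁/I₂ = 3640/240 = 15.17, so d₂ = 3.00 × √15.17 = 11.68 m.

11.7 m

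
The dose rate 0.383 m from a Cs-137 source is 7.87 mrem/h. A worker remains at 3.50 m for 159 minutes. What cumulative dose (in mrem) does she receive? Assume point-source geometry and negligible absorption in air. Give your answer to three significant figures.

0.250 mrem

Intensity scales as (d₁/d₂)², so rate at 3.50 m:
(0.383/3.50)² = 0.01197, so 7.87 × 0.01197 = 0.09420 mrem/h.
Dose = rate × time = 0.09420 mrem/h × 2.650 h = 0.2496 mrem.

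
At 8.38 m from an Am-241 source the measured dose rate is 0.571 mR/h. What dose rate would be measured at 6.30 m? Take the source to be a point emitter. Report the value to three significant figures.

1.01 mR/h

Applying the 1/r² law, scaling from 8.38 m to 6.30 m:
0.571 × (8.38/6.30)² = 0.571 × 1.769 = 1.010 mR/h.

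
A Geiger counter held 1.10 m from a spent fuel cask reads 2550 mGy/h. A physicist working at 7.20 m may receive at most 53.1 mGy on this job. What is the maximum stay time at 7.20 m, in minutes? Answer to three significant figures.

Using I₁d₁² = I₂d₂², rate at 7.20 m:
(1.10/7.20)² = 0.02334, so 2550 × 0.02334 = 59.52 mGy/h.
Stay time = 53.1 mGy ÷ 59.52 mGy/h = 0.8921 h = 53.53 min.

53.5 min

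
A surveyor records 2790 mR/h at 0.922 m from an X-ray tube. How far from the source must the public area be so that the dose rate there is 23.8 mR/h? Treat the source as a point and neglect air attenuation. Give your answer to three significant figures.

Using I₁d₁² = I₂d₂², d₂ = d₁·√(I₁/I₂).
I₁/I₂ = 2790/23.8 = 117.2, so d₂ = 0.922 × √117.2 = 9.981 m.

9.98 m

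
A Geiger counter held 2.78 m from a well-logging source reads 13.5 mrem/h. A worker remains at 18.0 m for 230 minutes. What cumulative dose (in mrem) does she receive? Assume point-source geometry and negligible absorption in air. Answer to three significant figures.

1.23 mrem

Intensity scales as (d₁/d₂)², so rate at 18.0 m:
13.5 × (2.78/18.0)² = 13.5 × 0.02385 = 0.3220 mrem/h.
Dose = rate × time = 0.3220 mrem/h × 3.833 h = 1.234 mrem.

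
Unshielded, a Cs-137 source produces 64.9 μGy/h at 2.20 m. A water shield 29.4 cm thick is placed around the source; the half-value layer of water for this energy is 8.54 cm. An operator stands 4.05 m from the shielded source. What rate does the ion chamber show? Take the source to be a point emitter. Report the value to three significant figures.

Distance alone: (2.20/4.05)² = 0.2951, so 64.9 × 0.2951 = 19.15 μGy/h.
Shield: 29.4/8.54 = 3.443 half-value layers → attenuation 2^(−3.443) = 0.09195.
Combined: 19.15 × 0.09195 = 1.761 μGy/h.

1.76 μGy/h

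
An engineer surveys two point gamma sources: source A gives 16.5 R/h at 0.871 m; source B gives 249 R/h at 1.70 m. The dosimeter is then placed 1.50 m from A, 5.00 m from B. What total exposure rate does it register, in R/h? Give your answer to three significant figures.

Each source contributes Iᵢ·(dᵢ/rᵢ)²; contributions add.
A: 16.5 × (0.871/1.50)² = 5.563 R/h
B: 249 × (1.70/5.00)² = 28.78 R/h
Total = 5.563 + 28.78 = 34.34 R/h.

34.3 R/h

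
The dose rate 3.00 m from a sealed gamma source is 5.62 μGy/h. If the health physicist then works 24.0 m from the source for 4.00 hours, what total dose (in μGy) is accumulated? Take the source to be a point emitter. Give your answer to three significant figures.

Intensity scales as (d₁/d₂)², so rate at 24.0 m:
5.62 × (3.00/24.0)² = 5.62 × 0.01562 = 0.08778 μGy/h.
Dose = rate × time = 0.08778 μGy/h × 4.000 h = 0.3511 μGy.

0.351 μGy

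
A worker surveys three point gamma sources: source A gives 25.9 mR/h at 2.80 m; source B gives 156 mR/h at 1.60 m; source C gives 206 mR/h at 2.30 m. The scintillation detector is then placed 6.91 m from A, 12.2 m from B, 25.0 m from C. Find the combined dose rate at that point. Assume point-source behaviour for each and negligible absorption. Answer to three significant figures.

8.68 mR/h

Each source contributes Iᵢ·(dᵢ/rᵢ)²; contributions add.
A: 25.9 × (2.80/6.91)² = 4.253 mR/h
B: 156 × (1.60/12.2)² = 2.683 mR/h
C: 206 × (2.30/25.0)² = 1.744 mR/h
Total = 4.253 + 2.683 + 1.744 = 8.680 mR/h.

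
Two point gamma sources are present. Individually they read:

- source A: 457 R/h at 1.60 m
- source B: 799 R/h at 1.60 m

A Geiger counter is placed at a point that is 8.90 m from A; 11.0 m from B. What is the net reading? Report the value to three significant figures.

By superposition, sum each source's inverse-square contribution:
A: 457 × (1.60/8.90)² = 14.77 R/h
B: 799 × (1.60/11.0)² = 16.90 R/h
Total = 14.77 + 16.90 = 31.67 R/h.

31.7 R/h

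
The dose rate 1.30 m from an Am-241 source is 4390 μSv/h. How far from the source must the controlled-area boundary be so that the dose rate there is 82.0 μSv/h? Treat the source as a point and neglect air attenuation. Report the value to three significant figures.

9.51 m

Since intensity falls as 1/r², d₂ = d₁·√(I₁/I₂).
I₁/I₂ = 4390/82.0 = 53.54, so d₂ = 1.30 × √53.54 = 9.512 m.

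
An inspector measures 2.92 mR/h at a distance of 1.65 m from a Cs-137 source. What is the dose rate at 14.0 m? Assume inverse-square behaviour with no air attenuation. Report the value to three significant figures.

By the inverse-square law, the rate at 14.0 m is
2.92 × (1.65/14.0)² = 2.92 × 0.01389 = 0.04056 mR/h.

0.0406 mR/h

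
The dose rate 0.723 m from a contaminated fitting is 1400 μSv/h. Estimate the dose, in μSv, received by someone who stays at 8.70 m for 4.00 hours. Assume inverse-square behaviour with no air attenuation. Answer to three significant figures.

Since intensity falls as 1/r², rate at 8.70 m:
1400 × (0.723/8.70)² = 1400 × 0.006906 = 9.668 μSv/h.
Dose = rate × time = 9.668 μSv/h × 4.000 h = 38.67 μSv.

38.7 μSv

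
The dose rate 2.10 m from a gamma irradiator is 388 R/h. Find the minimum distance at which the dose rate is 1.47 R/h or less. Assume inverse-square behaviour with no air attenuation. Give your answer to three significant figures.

Applying the 1/r² law, d₂ = d₁·√(I₁/I₂).
I₁/I₂ = 388/1.47 = 263.9, so d₂ = 2.10 × √263.9 = 34.11 m.

34.1 m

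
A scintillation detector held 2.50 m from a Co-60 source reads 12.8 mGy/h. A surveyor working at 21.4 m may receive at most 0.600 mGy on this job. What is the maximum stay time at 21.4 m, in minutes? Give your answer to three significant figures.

206 min

Intensity scales as (d₁/d₂)², so rate at 21.4 m:
12.8 × (2.50/21.4)² = 12.8 × 0.01365 = 0.1747 mGy/h.
Stay time = 0.600 mGy ÷ 0.1747 mGy/h = 3.434 h = 206.0 min.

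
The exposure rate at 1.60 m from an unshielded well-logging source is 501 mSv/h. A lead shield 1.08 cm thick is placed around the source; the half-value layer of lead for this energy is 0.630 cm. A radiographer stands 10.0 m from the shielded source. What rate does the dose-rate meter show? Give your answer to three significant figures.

3.91 mSv/h

Distance alone: 501 × (1.60/10.0)² = 501 × 0.02560 = 12.83 mSv/h.
Shield: 1.08/0.630 = 1.714 half-value layers → attenuation 2^(−1.714) = 0.3048.
Combined: 12.83 × 0.3048 = 3.911 mSv/h.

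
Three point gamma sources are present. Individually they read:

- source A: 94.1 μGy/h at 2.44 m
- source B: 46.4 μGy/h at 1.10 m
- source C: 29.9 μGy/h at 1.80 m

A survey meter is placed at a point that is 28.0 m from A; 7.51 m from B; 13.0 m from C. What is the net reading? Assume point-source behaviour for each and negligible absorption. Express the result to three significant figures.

By superposition, sum each source's inverse-square contribution:
A: 94.1 × (2.44/28.0)² = 0.7146 μGy/h
B: 46.4 × (1.10/7.51)² = 0.9955 μGy/h
C: 29.9 × (1.80/13.0)² = 0.5732 μGy/h
Total = 0.7146 + 0.9955 + 0.5732 = 2.283 μGy/h.

2.28 μGy/h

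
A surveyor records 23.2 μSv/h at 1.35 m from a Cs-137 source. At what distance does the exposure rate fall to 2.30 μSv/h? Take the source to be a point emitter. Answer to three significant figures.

Intensity scales as (d₁/d₂)², so d₂ = d₁·√(I₁/I₂).
I₁/I₂ = 23.2/2.30 = 10.09, so d₂ = 1.35 × √10.09 = 4.288 m.

4.29 m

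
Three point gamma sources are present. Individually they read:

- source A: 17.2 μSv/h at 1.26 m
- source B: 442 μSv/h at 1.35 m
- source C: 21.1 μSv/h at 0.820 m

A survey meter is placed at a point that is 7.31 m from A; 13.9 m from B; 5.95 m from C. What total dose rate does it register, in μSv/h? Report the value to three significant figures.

By superposition, sum each source's inverse-square contribution:
A: 17.2 × (1.26/7.31)² = 0.5110 μSv/h
B: 442 × (1.35/13.9)² = 4.169 μSv/h
C: 21.1 × (0.820/5.95)² = 0.4008 μSv/h
Total = 0.5110 + 4.169 + 0.4008 = 5.081 μSv/h.

5.08 μSv/h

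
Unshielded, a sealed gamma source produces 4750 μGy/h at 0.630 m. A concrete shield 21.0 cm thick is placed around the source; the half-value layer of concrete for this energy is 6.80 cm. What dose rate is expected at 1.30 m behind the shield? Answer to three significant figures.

Distance alone: 4750 × (0.630/1.30)² = 4750 × 0.2349 = 1116 μGy/h.
Shield: 21.0/6.80 = 3.088 half-value layers → attenuation 2^(−3.088) = 0.1176.
Combined: 1116 × 0.1176 = 131.2 μGy/h.

131 μGy/h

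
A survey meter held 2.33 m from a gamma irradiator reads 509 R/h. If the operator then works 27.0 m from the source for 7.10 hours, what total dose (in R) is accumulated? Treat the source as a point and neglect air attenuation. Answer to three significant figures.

Using I₁d₁² = I₂d₂², rate at 27.0 m:
(2.33/27.0)² = 0.007447, so 509 × 0.007447 = 3.791 R/h.
Dose = rate × time = 3.791 R/h × 7.100 h = 26.92 R.

26.9 R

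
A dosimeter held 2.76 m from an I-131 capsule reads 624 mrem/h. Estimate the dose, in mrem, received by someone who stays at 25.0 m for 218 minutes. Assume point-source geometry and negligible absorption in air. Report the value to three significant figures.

27.6 mrem

By the inverse-square law, rate at 25.0 m:
(2.76/25.0)² = 0.01219, so 624 × 0.01219 = 7.607 mrem/h.
Dose = rate × time = 7.607 mrem/h × 3.633 h = 27.64 mrem.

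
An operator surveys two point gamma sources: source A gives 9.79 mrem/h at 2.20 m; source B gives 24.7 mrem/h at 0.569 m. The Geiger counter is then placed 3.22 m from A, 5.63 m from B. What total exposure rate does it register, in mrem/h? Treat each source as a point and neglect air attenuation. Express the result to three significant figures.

Each source contributes Iᵢ·(dᵢ/rᵢ)²; contributions add.
A: 9.79 × (2.20/3.22)² = 4.570 mrem/h
B: 24.7 × (0.569/5.63)² = 0.2523 mrem/h
Total = 4.570 + 0.2523 = 4.822 mrem/h.

4.82 mrem/h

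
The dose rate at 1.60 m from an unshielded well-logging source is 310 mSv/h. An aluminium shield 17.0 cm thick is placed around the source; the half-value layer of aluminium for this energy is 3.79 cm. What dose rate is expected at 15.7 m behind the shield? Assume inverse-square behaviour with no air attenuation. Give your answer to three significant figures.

0.144 mSv/h

Distance alone: 310 × (1.60/15.7)² = 310 × 0.01039 = 3.221 mSv/h.
Shield: 17.0/3.79 = 4.485 half-value layers → attenuation 2^(−4.485) = 0.04466.
Combined: 3.221 × 0.04466 = 0.1438 mSv/h.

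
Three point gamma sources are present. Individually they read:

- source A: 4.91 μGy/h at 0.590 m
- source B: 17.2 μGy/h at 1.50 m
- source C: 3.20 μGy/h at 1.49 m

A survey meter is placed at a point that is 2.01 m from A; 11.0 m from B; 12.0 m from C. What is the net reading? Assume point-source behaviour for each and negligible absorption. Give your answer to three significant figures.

Each source contributes Iᵢ·(dᵢ/rᵢ)²; contributions add.
A: 4.91 × (0.590/2.01)² = 0.4231 μGy/h
B: 17.2 × (1.50/11.0)² = 0.3198 μGy/h
C: 3.20 × (1.49/12.0)² = 0.04934 μGy/h
Total = 0.4231 + 0.3198 + 0.04934 = 0.7922 μGy/h.

0.792 μGy/h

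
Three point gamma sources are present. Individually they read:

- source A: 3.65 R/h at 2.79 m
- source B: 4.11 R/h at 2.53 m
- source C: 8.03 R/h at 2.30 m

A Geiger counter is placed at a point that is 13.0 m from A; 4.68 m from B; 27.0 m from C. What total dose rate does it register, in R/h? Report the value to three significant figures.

1.43 R/h

By superposition, sum each source's inverse-square contribution:
A: 3.65 × (2.79/13.0)² = 0.1681 R/h
B: 4.11 × (2.53/4.68)² = 1.201 R/h
C: 8.03 × (2.30/27.0)² = 0.05827 R/h
Total = 0.1681 + 1.201 + 0.05827 = 1.427 R/h.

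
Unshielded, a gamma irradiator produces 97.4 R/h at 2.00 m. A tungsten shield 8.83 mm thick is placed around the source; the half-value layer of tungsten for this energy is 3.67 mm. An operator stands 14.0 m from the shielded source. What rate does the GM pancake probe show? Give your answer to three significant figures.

0.375 R/h

Distance alone: (2.00/14.0)² = 0.02041, so 97.4 × 0.02041 = 1.988 R/h.
Shield: 8.83/3.67 = 2.406 half-value layers → attenuation 2^(−2.406) = 0.1887.
Combined: 1.988 × 0.1887 = 0.3751 R/h.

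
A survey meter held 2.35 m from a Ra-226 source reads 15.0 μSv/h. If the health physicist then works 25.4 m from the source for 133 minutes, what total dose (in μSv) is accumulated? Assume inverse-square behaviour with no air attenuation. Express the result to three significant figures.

By the inverse-square law, rate at 25.4 m:
15.0 × (2.35/25.4)² = 15.0 × 0.008560 = 0.1284 μSv/h.
Dose = rate × time = 0.1284 μSv/h × 2.217 h = 0.2847 μSv.

0.285 μSv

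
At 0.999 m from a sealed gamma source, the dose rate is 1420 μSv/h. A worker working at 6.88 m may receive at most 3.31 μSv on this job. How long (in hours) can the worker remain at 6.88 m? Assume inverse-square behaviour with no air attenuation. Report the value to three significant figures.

Since intensity falls as 1/r², rate at 6.88 m:
1420 × (0.999/6.88)² = 1420 × 0.02108 = 29.93 μSv/h.
Stay time = 3.31 μSv ÷ 29.93 μSv/h = 0.1106 h.

0.111 h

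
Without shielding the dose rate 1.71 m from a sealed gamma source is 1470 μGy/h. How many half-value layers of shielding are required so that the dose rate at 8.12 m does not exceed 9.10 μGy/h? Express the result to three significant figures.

2.84 half-value layers

At 8.12 m, distance alone gives (1.71/8.12)² = 0.04435, so 1470 × 0.04435 = 65.19 μGy/h.
Further attenuation needed: 65.19/9.10 = 7.164.
n = log₂(7.164) = 2.841 half-value layers.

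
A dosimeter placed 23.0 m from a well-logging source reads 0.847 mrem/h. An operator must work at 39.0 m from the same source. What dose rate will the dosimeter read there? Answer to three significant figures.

Using I₁d₁² = I₂d₂², scaling from 23.0 m to 39.0 m:
(23.0/39.0)² = 0.3478, so 0.847 × 0.3478 = 0.2946 mrem/h.

0.295 mrem/h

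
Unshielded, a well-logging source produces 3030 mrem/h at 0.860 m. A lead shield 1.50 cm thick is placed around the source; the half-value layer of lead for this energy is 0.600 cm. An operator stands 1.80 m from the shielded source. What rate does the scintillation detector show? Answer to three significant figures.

122 mrem/h

Distance alone: (0.860/1.80)² = 0.2283, so 3030 × 0.2283 = 691.7 mrem/h.
Shield: 1.50/0.600 = 2.500 half-value layers → attenuation 2^(−2.500) = 0.1768.
Combined: 691.7 × 0.1768 = 122.3 mrem/h.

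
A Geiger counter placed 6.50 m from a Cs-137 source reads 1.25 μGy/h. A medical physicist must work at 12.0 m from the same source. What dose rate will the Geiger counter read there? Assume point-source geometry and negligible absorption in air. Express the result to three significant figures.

0.367 μGy/h

Applying the 1/r² law, scaling from 6.50 m to 12.0 m:
1.25 × (6.50/12.0)² = 1.25 × 0.2934 = 0.3668 μGy/h.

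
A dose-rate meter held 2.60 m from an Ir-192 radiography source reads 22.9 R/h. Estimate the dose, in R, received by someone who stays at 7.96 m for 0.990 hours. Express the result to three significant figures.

By the inverse-square law, rate at 7.96 m:
(2.60/7.96)² = 0.1067, so 22.9 × 0.1067 = 2.443 R/h.
Dose = rate × time = 2.443 R/h × 0.9900 h = 2.419 R.

2.42 R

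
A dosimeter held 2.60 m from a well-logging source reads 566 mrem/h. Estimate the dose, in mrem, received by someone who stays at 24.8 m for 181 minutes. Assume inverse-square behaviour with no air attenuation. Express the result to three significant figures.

18.8 mrem

Since intensity falls as 1/r², rate at 24.8 m:
566 × (2.60/24.8)² = 566 × 0.01099 = 6.220 mrem/h.
Dose = rate × time = 6.220 mrem/h × 3.017 h = 18.77 mrem.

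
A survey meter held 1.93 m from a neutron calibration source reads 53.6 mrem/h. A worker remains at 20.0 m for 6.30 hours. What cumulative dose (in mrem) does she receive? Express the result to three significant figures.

Since intensity falls as 1/r², rate at 20.0 m:
53.6 × (1.93/20.0)² = 53.6 × 0.009312 = 0.4991 mrem/h.
Dose = rate × time = 0.4991 mrem/h × 6.300 h = 3.144 mrem.

3.14 mrem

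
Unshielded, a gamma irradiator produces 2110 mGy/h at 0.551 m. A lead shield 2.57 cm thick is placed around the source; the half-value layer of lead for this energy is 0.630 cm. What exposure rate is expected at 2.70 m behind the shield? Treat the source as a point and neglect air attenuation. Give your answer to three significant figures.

Distance alone: 2110 × (0.551/2.70)² = 2110 × 0.04165 = 87.88 mGy/h.
Shield: 2.57/0.630 = 4.079 half-value layers → attenuation 2^(−4.079) = 0.05917.
Combined: 87.88 × 0.05917 = 5.200 mGy/h.

5.20 mGy/h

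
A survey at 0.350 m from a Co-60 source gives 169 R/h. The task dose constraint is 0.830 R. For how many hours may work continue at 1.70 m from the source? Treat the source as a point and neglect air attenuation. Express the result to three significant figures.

By the inverse-square law, rate at 1.70 m:
(0.350/1.70)² = 0.04239, so 169 × 0.04239 = 7.164 R/h.
Stay time = 0.830 R ÷ 7.164 R/h = 0.1159 h.

0.116 h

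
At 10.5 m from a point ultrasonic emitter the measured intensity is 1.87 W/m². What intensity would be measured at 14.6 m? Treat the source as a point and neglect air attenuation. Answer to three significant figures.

0.967 W/m²

By the inverse-square law, scaling from 10.5 m to 14.6 m:
1.87 × (10.5/14.6)² = 1.87 × 0.5172 = 0.9672 W/m².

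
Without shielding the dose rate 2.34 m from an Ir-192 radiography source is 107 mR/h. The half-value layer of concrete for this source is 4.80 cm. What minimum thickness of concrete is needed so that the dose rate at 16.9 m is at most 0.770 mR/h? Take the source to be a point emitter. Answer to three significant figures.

At 16.9 m, distance alone gives (2.34/16.9)² = 0.01917, so 107 × 0.01917 = 2.051 mR/h.
Further attenuation needed: 2.051/0.770 = 2.664.
n = log₂(2.664) = 1.414 half-value layers.
Thickness = 1.414 × 4.80 cm = 6.787 cm.

6.79 cm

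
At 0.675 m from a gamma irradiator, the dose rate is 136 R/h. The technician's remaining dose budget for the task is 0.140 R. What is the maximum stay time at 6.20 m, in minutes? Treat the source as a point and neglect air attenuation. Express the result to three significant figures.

Applying the 1/r² law, rate at 6.20 m:
(0.675/6.20)² = 0.01185, so 136 × 0.01185 = 1.612 R/h.
Stay time = 0.140 R ÷ 1.612 R/h = 0.08685 h = 5.211 min.

5.21 min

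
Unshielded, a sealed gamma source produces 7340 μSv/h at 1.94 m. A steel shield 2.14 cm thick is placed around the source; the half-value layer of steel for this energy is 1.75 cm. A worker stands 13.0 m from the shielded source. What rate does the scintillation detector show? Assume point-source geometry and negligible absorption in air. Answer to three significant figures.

Distance alone: 7340 × (1.94/13.0)² = 7340 × 0.02227 = 163.5 μSv/h.
Shield: 2.14/1.75 = 1.223 half-value layers → attenuation 2^(−1.223) = 0.4284.
Combined: 163.5 × 0.4284 = 70.04 μSv/h.

70.0 μSv/h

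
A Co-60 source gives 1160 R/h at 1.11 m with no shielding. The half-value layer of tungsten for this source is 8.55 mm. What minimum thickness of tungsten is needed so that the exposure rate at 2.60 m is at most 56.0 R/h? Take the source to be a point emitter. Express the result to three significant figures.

At 2.60 m, distance alone gives 1160 × (1.11/2.60)² = 1160 × 0.1823 = 211.5 R/h.
Further attenuation needed: 211.5/56.0 = 3.777.
n = log₂(3.777) = 1.917 half-value layers.
Thickness = 1.917 × 8.55 mm = 16.39 mm.

16.4 mm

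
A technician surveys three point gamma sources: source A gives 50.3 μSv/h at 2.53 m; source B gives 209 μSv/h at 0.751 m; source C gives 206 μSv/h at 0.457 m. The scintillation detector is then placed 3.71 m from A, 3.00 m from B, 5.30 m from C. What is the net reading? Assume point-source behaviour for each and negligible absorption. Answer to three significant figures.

Each source contributes Iᵢ·(dᵢ/rᵢ)²; contributions add.
A: 50.3 × (2.53/3.71)² = 23.39 μSv/h
B: 209 × (0.751/3.00)² = 13.10 μSv/h
C: 206 × (0.457/5.30)² = 1.532 μSv/h
Total = 23.39 + 13.10 + 1.532 = 38.02 μSv/h.

38.0 μSv/h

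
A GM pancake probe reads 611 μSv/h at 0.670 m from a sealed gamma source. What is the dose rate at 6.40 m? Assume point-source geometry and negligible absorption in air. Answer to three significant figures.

Intensity scales as (d₁/d₂)², so the rate at 6.40 m is
(0.670/6.40)² = 0.01096, so 611 × 0.01096 = 6.697 μSv/h.

6.70 μSv/h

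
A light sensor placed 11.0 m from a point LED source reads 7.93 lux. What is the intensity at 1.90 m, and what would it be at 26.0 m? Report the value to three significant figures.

266 lux; 1.42 lux

Using I₁d₁² = I₂d₂²,
At 1.90 m: (11.0/1.90)² = 33.52, so 7.93 × 33.52 = 265.8 lux
At 26.0 m: (1.90/26.0)² = 0.005340, so 265.8 × 0.005340 = 1.419 lux.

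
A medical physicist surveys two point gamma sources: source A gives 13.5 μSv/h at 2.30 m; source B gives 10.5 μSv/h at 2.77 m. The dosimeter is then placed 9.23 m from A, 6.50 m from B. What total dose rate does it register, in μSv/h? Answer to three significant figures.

2.75 μSv/h

By superposition, sum each source's inverse-square contribution:
A: 13.5 × (2.30/9.23)² = 0.8383 μSv/h
B: 10.5 × (2.77/6.50)² = 1.907 μSv/h
Total = 0.8383 + 1.907 = 2.745 μSv/h.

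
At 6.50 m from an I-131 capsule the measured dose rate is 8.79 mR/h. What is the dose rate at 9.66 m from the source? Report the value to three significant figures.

Applying the 1/r² law, scaling from 6.50 m to 9.66 m:
8.79 × (6.50/9.66)² = 8.79 × 0.4528 = 3.980 mR/h.

3.98 mR/h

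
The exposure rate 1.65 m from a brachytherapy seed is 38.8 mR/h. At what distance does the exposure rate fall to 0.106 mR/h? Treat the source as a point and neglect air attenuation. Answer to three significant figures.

31.6 m

Intensity scales as (d₁/d₂)², so d₂ = d₁·√(I₁/I₂).
I₁/I₂ = 38.8/0.106 = 366.0, so d₂ = 1.65 × √366.0 = 31.57 m.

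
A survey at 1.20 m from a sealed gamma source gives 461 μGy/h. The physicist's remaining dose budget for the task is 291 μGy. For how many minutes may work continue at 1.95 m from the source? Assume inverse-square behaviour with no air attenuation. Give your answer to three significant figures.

By the inverse-square law, rate at 1.95 m:
(1.20/1.95)² = 0.3787, so 461 × 0.3787 = 174.6 μGy/h.
Stay time = 291 μGy ÷ 174.6 μGy/h = 1.667 h = 100.0 min.

100 min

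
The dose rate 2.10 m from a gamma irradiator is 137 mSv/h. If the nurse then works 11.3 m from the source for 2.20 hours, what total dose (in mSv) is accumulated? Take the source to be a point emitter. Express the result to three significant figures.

10.4 mSv

Since intensity falls as 1/r², rate at 11.3 m:
137 × (2.10/11.3)² = 137 × 0.03454 = 4.732 mSv/h.
Dose = rate × time = 4.732 mSv/h × 2.200 h = 10.41 mSv.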